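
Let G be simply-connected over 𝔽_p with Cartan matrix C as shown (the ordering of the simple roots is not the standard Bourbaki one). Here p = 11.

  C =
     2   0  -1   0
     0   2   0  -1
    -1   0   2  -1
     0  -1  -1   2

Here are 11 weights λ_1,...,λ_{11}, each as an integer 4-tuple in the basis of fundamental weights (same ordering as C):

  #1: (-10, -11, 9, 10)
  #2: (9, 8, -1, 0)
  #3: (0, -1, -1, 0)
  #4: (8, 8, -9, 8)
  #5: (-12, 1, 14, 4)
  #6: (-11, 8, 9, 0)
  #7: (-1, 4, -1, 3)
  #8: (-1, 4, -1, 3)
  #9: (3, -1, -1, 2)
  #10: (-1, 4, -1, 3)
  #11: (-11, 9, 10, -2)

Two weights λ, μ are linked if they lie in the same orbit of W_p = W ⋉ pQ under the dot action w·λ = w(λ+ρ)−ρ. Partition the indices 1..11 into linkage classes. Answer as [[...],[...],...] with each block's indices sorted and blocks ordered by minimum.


Type A_4, rank 4, |W|=120; reorder rows/cols to standard.

Each λ_j+ρ reduced to Ā_11; 4-tuples below use C's row order:

  λ_1+ρ ↦ (1, 0, 0, 1) · λ_2+ρ ↦ (1, 0, 0, 1) · λ_3+ρ ↦ (1, 0, 0, 1) · λ_4+ρ ↦ (7, 1, 1, 1) · λ_5+ρ ↦ (0, 5, 0, 4) · λ_6+ρ ↦ (1, 0, 0, 1) · λ_7+ρ ↦ (0, 5, 0, 4) · λ_8+ρ ↦ (0, 5, 0, 4) · λ_9+ρ ↦ (4, 0, 0, 3) · λ_10+ρ ↦ (0, 5, 0, 4) · λ_11+ρ ↦ (1, 0, 0, 1)

These 11 weights hit 4 W_11-dot-orbits; sizes (5, 1, 4, 1):

[[1, 2, 3, 6, 11], [4], [5, 7, 8, 10], [9]]


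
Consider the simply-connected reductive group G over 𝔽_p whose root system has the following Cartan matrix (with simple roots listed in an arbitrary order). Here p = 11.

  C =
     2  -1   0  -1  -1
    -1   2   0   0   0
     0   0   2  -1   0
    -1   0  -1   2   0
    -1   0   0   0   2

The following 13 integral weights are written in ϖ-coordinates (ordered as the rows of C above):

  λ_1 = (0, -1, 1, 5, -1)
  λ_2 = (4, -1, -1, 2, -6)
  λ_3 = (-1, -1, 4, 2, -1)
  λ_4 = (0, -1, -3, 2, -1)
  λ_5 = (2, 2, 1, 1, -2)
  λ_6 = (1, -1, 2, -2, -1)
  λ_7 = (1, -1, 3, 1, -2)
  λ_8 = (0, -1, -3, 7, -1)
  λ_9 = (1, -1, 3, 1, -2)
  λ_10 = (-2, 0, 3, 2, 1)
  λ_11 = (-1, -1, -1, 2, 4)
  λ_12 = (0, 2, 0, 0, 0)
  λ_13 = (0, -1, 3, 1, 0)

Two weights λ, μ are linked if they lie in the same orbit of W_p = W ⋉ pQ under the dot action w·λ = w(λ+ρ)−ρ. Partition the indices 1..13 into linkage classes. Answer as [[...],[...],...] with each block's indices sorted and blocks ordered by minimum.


Dynkin diagram of C (from the 8 off-diagonal −1 entries): D_5.

W_11-reps of the 13 weights in Ā_11 (same 5-coord order as C):

    1: (1, 0, 2, 1, 0)
    2: (0, 0, 0, 3, 5)
    3: (0, 0, 5, 3, 0)
    4: (1, 0, 2, 1, 0)
    5: (1, 3, 1, 1, 1)
    6: (1, 0, 2, 1, 0)
    7: (1, 0, 4, 2, 1)
    8: (1, 0, 2, 1, 0)
    9: (1, 0, 4, 2, 1)
    10: (1, 0, 4, 2, 1)
    11: (0, 0, 0, 3, 5)
    12: (1, 3, 1, 1, 1)
    13: (1, 0, 4, 2, 1)

Partition of {1..13} into 5 W_11-dot-orbits:

[[1, 4, 6, 8], [2, 11], [3], [5, 12], [7, 9, 10, 13]]


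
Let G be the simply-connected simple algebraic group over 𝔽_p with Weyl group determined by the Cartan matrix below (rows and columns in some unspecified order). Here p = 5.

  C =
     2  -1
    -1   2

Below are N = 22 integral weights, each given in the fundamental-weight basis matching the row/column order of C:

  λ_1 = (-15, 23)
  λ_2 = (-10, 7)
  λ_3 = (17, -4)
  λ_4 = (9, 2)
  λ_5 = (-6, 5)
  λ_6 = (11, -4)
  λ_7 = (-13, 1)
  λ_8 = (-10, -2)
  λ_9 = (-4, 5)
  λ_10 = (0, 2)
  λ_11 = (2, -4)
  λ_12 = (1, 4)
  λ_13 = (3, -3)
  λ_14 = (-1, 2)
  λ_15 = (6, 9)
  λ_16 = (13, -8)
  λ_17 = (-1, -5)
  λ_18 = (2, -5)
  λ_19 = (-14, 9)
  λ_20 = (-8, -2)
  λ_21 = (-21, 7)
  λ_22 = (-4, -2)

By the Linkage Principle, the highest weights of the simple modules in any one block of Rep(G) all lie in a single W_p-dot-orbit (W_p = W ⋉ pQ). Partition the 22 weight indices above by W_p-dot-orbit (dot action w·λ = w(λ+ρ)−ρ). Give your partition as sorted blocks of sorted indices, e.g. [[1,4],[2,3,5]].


C ↔ A_2 under row/col permutation; |W(A_2)| = 6.

Each λ_j+ρ reduced to Ā_5; 2-tuples below use C's row order:

  1: (4, 0)
  2: (1, 3)
  3: (0, 3)
  4: (3, 2)
  5: (4, 0)
  6: (2, 2)
  7: (3, 2)
  8: (4, 0)
  9: (2, 2)
  10: (1, 3)
  11: (0, 3)
  12: (0, 3)
  13: (2, 2)
  14: (0, 3)
  15: (0, 3)
  16: (2, 2)
  17: (4, 0)
  18: (1, 3)
  19: (3, 2)
  20: (2, 2)
  21: (2, 0)
  22: (1, 3)

These 22 weights hit 6 W_5-dot-orbits; sizes (4, 4, 5, 3, 5, 1):

[[1, 5, 8, 17], [2, 10, 18, 22], [3, 11, 12, 14, 15], [4, 7, 19], [6, 9, 13, 16, 20], [21]]


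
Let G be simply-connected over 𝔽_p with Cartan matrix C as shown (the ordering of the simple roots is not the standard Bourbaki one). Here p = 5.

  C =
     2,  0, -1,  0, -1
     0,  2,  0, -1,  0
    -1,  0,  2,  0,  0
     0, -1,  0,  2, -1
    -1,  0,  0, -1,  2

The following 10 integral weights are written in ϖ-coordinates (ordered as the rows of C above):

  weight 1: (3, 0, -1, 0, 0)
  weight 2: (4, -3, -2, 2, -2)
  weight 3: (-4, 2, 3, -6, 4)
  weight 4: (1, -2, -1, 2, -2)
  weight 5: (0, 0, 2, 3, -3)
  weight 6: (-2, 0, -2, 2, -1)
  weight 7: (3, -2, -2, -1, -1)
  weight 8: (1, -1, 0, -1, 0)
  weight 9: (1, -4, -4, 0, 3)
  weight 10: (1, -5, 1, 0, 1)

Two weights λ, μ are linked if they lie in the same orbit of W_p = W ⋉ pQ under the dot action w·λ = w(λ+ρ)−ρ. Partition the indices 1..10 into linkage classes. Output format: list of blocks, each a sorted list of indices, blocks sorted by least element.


A_5 Cartan matrix, 5 simple roots permuted; ρ=(1,1,1,1,1).

Alcove-folded reps (p=5, 10 weights, presented ϖ-order):

  λ_1 → (2, 0, 1, 0, 1);  λ_2 → (2, 0, 1, 0, 1);  λ_3 → (0, 1, 0, 0, 3);  λ_4 → (1, 1, 0, 1, 1);  λ_5 → (1, 1, 0, 1, 1);  λ_6 → (1, 1, 0, 1, 1);  λ_7 → (2, 0, 1, 0, 1);  λ_8 → (2, 0, 1, 0, 1);  λ_9 → (1, 1, 0, 1, 1);  λ_10 → (1, 1, 0, 1, 1)

These 10 weights hit 3 W_5-dot-orbits; sizes (4, 1, 5):

[[1, 2, 7, 8], [3], [4, 5, 6, 9, 10]]


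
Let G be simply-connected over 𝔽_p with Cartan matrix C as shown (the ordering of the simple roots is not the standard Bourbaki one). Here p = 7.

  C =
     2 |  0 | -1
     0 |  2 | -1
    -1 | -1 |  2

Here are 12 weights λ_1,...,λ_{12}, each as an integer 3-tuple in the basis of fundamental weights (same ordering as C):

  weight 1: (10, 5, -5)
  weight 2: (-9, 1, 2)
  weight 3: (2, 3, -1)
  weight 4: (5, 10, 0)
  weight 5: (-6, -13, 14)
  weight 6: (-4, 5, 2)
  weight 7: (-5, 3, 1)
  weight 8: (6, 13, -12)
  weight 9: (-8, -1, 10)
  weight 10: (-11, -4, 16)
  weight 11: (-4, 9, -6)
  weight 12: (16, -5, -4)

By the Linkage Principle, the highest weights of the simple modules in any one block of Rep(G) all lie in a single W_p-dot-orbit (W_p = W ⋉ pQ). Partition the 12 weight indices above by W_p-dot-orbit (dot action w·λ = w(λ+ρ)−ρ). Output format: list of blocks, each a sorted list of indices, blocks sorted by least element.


C ↔ A_3 under row/col permutation; |W(A_3)| = 24.

Ā_7 reps of the 12 weights (A_3, coords as presented):

  [1] (1, 4, 0) · [2] (2, 2, 2) · [3] (3, 4, 0) · [4] (1, 4, 0) · [5] (2, 1, 2) · [6] (1, 4, 0) · [7] (2, 2, 2) · [8] (3, 4, 0) · [9] (3, 4, 0) · [10] (3, 4, 0) · [11] (2, 1, 2) · [12] (3, 4, 0)

Partition of {1..12} into 4 W_7-dot-orbits:

[[1, 4, 6], [2, 7], [3, 8, 9, 10, 12], [5, 11]]


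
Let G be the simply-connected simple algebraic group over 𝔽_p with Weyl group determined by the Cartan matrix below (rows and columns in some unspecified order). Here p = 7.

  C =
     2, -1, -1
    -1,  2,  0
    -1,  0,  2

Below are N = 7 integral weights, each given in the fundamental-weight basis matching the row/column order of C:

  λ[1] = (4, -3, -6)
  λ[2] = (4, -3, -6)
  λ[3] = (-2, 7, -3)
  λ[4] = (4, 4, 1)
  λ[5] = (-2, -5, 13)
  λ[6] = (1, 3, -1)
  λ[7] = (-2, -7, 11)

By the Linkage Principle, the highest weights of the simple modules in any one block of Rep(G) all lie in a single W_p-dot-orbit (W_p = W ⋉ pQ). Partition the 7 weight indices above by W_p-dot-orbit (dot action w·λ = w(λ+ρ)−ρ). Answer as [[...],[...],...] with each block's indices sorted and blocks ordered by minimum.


Type A_3, rank 3, |W|=24; reorder rows/cols to standard.

Ā_7 reps of the 7 weights (A_3, coords as presented):

    1: (2, 0, 3)
    2: (2, 0, 3)
    3: (2, 4, 0)
    4: (2, 0, 3)
    5: (2, 4, 0)
    6: (2, 4, 0)
    7: (2, 4, 0)

Partition of {1..7} into 2 W_7-dot-orbits:

[[1, 2, 4], [3, 5, 6, 7]]


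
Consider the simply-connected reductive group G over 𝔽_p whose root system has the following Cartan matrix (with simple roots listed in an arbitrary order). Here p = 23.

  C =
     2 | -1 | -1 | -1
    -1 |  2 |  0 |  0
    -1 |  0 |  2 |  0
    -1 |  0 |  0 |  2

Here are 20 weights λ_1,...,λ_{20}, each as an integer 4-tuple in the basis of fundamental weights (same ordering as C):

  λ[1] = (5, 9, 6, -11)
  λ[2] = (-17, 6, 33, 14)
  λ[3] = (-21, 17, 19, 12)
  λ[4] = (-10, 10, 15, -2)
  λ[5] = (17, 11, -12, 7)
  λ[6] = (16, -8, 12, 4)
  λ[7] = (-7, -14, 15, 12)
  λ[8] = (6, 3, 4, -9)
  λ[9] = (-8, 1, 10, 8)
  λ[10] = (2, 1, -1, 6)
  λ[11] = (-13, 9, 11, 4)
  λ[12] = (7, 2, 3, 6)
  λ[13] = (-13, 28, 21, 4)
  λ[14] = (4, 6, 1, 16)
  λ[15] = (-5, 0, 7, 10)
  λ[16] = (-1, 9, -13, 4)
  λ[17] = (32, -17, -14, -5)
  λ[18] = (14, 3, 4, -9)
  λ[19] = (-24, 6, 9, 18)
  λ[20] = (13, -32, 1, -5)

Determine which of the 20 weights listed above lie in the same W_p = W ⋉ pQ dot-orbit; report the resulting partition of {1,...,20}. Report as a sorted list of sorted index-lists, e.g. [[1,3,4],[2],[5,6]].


Root system D_4: the 4×4 matrix C matches after relabeling.

W_23-reps of the 20 weights in Ā_23 (same 4-coord order as C):

  [1] (4, 6, 3, 6);  [2] (1, 1, 6, 9);  [3] (3, 2, 0, 7);  [4] (1, 1, 6, 9);  [5] (1, 3, 4, 7);  [6] (0, 5, 1, 7);  [7] (4, 6, 3, 6);  [8] (1, 3, 4, 7);  [9] (2, 5, 4, 2);  [10] (3, 2, 0, 7);  [11] (3, 2, 0, 7);  [12] (1, 3, 4, 7);  [13] (1, 1, 6, 9);  [14] (1, 1, 6, 9);  [15] (1, 3, 4, 7);  [16] (3, 2, 0, 7);  [17] (4, 6, 3, 6);  [18] (1, 3, 4, 7);  [19] (4, 6, 3, 6);  [20] (2, 5, 4, 2)

The 20 indices split into 6 linkage classes (same alcove rep ⇔ same W_23-dot-orbit):

[[1, 7, 17, 19], [2, 4, 13, 14], [3, 10, 11, 16], [5, 8, 12, 15, 18], [6], [9, 20]]


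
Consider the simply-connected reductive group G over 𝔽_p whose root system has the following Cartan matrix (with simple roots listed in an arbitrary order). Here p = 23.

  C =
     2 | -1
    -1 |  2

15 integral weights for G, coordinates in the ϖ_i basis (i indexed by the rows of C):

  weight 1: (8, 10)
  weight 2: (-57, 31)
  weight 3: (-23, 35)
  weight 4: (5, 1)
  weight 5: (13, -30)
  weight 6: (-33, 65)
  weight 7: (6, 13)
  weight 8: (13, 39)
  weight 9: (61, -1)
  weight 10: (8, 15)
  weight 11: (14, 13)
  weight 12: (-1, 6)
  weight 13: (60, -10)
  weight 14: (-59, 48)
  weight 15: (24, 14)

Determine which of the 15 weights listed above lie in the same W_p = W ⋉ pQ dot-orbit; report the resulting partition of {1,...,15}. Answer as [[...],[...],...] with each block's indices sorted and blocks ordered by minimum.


Type A_2, rank 2, |W|=6; reorder rows/cols to standard.

Folding the 15 weights λ_j+ρ into Ā_23 (reps in the given 2-coord order):

  1: (9, 11) · 2: (9, 1) · 3: (9, 1) · 4: (6, 2) · 5: (9, 8) · 6: (9, 11) · 7: (7, 14) · 8: (9, 8) · 9: (0, 7) · 10: (7, 14) · 11: (9, 8) · 12: (0, 7) · 13: (9, 8) · 14: (9, 11) · 15: (6, 2)

Partition of {1..15} into 6 W_23-dot-orbits:

[[1, 6, 14], [2, 3], [4, 15], [5, 8, 11, 13], [7, 10], [9, 12]]


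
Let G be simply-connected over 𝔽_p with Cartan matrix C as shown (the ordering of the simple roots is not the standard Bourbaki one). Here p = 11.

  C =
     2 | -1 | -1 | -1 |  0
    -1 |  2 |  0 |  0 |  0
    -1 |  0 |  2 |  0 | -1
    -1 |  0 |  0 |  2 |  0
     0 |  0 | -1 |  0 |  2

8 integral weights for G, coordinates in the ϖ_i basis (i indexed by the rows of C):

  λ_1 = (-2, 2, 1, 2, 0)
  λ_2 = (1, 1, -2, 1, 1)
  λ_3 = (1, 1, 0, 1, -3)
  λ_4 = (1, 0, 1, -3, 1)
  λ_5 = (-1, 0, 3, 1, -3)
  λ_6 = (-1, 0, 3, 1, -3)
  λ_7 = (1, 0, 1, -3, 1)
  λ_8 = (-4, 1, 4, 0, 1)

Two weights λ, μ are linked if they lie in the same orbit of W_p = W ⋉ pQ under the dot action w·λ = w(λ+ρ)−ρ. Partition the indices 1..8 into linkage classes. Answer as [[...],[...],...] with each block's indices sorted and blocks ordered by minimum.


Root system D_5: the 5×5 matrix C matches after relabeling.

Alcove-folded reps (p=11, 8 weights, presented ϖ-order):

    1: (1, 2, 1, 2, 1)
    2: (1, 2, 1, 2, 1)
    3: (1, 2, 1, 2, 1)
    4: (0, 1, 2, 2, 2)
    5: (0, 1, 2, 2, 2)
    6: (0, 1, 2, 2, 2)
    7: (0, 1, 2, 2, 2)
    8: (0, 1, 2, 2, 2)

Grouping the 8 weights by Ā_11-representative: 2 linkage classes.

[[1, 2, 3], [4, 5, 6, 7, 8]]


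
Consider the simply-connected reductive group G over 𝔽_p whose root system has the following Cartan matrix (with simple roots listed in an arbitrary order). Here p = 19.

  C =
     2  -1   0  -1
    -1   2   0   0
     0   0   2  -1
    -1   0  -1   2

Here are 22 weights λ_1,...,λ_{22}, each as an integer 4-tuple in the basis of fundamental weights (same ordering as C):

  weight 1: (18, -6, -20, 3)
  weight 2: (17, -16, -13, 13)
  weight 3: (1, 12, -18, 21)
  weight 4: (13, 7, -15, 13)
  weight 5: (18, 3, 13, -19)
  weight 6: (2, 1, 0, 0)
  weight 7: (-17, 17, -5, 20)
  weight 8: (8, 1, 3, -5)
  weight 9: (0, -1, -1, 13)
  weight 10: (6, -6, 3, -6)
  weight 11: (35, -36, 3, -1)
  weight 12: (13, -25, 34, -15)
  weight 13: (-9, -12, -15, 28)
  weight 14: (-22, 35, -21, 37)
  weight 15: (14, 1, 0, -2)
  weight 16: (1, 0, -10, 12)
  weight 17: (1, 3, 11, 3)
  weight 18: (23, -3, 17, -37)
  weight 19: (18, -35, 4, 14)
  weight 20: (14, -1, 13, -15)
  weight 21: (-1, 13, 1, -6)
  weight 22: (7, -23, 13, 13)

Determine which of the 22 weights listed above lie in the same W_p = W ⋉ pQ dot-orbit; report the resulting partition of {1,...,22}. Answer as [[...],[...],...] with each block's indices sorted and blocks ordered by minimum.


Cartan matrix: type A_4 (|W|=120); un-permuting the 4 rows.

Folding the 22 weights λ_j+ρ into Ā_19 (reps in the given 4-coord order):

  [1] (1, 0, 0, 14);  [2] (3, 2, 1, 1);  [3] (3, 2, 1, 1);  [4] (2, 9, 0, 3);  [5] (1, 0, 0, 14);  [6] (3, 2, 1, 1);  [7] (14, 2, 0, 1);  [8] (5, 2, 0, 4);  [9] (1, 0, 0, 14);  [10] (3, 2, 1, 1);  [11] (14, 2, 0, 1);  [12] (2, 9, 0, 3);  [13] (5, 2, 0, 4);  [14] (14, 2, 0, 1);  [15] (14, 2, 0, 1);  [16] (2, 1, 9, 4);  [17] (2, 1, 9, 4);  [18] (3, 2, 1, 1);  [19] (1, 0, 0, 14);  [20] (1, 0, 0, 14);  [21] (2, 9, 0, 3);  [22] (2, 9, 0, 3)

Linkage partition of the 22 weights (6 classes, p=19):

[[1, 5, 9, 19, 20], [2, 3, 6, 10, 18], [4, 12, 21, 22], [7, 11, 14, 15], [8, 13], [16, 17]]


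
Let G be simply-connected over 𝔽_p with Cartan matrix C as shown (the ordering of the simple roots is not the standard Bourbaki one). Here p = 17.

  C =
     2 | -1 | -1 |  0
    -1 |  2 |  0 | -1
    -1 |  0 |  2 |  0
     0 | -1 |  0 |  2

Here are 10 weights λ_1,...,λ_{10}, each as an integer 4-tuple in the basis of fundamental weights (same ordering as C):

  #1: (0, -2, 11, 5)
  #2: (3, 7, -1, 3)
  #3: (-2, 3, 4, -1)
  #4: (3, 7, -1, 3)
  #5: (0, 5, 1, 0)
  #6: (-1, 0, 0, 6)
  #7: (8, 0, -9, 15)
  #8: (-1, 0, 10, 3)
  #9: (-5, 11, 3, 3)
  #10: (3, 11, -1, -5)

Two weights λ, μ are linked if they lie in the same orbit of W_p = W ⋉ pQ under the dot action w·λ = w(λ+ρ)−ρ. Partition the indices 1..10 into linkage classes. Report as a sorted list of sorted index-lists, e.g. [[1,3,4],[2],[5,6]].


A_4 Cartan matrix, 4 simple roots permuted; ρ=(1,1,1,1).

Folding the 10 weights λ_j+ρ into Ā_17 (reps in the given 4-coord order):

  1: (0, 1, 11, 4);  2: (4, 8, 0, 4);  3: (1, 3, 4, 0);  4: (4, 8, 0, 4);  5: (1, 6, 2, 1);  6: (0, 1, 1, 7);  7: (0, 1, 1, 7);  8: (0, 1, 11, 4);  9: (4, 8, 0, 4);  10: (4, 8, 0, 4)

These 10 weights hit 5 W_17-dot-orbits; sizes (2, 4, 1, 1, 2):

[[1, 8], [2, 4, 9, 10], [3], [5], [6, 7]]


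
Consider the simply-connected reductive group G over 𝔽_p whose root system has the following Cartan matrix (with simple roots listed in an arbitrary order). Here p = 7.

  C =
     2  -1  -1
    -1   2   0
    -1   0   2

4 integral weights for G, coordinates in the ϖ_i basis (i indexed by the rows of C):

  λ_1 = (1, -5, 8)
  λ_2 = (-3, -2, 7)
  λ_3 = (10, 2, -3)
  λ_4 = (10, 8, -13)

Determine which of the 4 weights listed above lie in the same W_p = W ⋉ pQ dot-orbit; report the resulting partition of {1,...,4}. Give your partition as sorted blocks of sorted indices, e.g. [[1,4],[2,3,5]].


Cartan matrix: type A_3 (|W|=24); un-permuting the 3 rows.

λ_j+ρ reflected into Ā_7 (⟨·,θ^∨⟩≤7); 3-tuples as given:

    1: (0, 2, 3)
    2: (1, 1, 4)
    3: (0, 2, 3)
    4: (1, 1, 4)

The 4 indices split into 2 linkage classes (same alcove rep ⇔ same W_7-dot-orbit):

[[1, 3], [2, 4]]


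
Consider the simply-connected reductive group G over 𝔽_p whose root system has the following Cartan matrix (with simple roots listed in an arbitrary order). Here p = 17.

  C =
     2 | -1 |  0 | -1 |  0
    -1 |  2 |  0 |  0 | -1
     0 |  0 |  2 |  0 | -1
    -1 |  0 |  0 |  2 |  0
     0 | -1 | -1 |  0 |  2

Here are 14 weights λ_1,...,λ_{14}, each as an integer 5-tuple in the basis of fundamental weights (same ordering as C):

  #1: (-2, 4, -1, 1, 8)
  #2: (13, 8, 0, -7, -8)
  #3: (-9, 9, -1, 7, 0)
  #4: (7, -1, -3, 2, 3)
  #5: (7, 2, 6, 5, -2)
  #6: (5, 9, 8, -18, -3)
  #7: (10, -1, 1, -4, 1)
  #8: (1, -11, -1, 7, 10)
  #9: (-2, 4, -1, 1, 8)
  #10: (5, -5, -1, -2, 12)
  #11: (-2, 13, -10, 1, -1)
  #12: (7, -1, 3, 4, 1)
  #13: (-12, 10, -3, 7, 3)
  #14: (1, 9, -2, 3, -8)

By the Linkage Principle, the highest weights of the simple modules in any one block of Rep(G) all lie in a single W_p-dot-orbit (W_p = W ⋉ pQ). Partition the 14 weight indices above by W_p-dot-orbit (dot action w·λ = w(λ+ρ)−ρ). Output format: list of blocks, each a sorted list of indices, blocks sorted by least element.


A_5 Cartan matrix, 5 simple roots permuted; ρ=(1,1,1,1,1).

Folding the 14 weights λ_j+ρ into Ā_17 (reps in the given 5-coord order):

    λ_1 → (1, 4, 0, 1, 9)
    λ_2 → (8, 2, 0, 0, 1)
    λ_3 → (8, 2, 0, 0, 1)
    λ_4 → (8, 0, 2, 3, 2)
    λ_5 → (8, 2, 0, 0, 1)
    λ_6 → (8, 2, 0, 0, 1)
    λ_7 → (8, 0, 2, 3, 2)
    λ_8 → (8, 2, 0, 0, 1)
    λ_9 → (1, 4, 0, 1, 9)
    λ_10 → (1, 4, 0, 1, 9)
    λ_11 → (1, 4, 0, 1, 9)
    λ_12 → (8, 0, 2, 3, 2)
    λ_13 → (8, 0, 2, 3, 2)
    λ_14 → (2, 2, 7, 4, 1)

Partition of {1..14} into 4 W_17-dot-orbits:

[[1, 9, 10, 11], [2, 3, 5, 6, 8], [4, 7, 12, 13], [14]]


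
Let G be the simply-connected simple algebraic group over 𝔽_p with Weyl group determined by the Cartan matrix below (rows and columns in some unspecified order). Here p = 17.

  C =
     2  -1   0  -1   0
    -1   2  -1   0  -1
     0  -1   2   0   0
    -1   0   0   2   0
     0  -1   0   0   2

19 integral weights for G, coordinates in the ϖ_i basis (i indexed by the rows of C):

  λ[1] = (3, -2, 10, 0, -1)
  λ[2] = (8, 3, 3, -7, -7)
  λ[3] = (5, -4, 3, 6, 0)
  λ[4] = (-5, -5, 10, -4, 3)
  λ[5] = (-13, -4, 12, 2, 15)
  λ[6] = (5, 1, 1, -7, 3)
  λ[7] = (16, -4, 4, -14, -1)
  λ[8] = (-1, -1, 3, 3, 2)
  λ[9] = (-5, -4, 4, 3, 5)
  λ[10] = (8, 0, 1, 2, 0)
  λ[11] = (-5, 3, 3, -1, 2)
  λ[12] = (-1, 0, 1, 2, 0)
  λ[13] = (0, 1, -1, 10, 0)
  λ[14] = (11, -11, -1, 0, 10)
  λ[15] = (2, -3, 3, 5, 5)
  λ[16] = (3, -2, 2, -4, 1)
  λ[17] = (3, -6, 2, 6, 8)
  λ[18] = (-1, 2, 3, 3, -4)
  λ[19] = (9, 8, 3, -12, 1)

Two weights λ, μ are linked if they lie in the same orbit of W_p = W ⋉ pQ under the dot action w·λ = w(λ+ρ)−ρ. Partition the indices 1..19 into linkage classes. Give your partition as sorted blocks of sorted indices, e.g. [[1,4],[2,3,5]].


Root system D_5: the 5×5 matrix C matches after relabeling.

Ā_17 reps of the 19 weights (D_5, coords as presented):

    1: (2, 0, 10, 1, 1)
    2: (0, 2, 2, 6, 4)
    3: (2, 1, 1, 7, 2)
    4: (0, 0, 4, 4, 3)
    5: (0, 1, 2, 3, 1)
    6: (0, 2, 2, 6, 4)
    7: (0, 2, 0, 11, 1)
    8: (0, 0, 4, 4, 3)
    9: (0, 1, 2, 3, 1)
    10: (0, 1, 2, 3, 1)
    11: (0, 0, 4, 4, 3)
    12: (0, 1, 2, 3, 1)
    13: (0, 2, 0, 11, 1)
    14: (2, 0, 10, 1, 1)
    15: (0, 2, 2, 6, 4)
    16: (0, 1, 2, 3, 1)
    17: (0, 2, 2, 6, 4)
    18: (0, 0, 4, 4, 3)
    19: (0, 2, 2, 6, 4)

Grouping the 19 weights by Ā_17-representative: 6 linkage classes.

[[1, 14], [2, 6, 15, 17, 19], [3], [4, 8, 11, 18], [5, 9, 10, 12, 16], [7, 13]]


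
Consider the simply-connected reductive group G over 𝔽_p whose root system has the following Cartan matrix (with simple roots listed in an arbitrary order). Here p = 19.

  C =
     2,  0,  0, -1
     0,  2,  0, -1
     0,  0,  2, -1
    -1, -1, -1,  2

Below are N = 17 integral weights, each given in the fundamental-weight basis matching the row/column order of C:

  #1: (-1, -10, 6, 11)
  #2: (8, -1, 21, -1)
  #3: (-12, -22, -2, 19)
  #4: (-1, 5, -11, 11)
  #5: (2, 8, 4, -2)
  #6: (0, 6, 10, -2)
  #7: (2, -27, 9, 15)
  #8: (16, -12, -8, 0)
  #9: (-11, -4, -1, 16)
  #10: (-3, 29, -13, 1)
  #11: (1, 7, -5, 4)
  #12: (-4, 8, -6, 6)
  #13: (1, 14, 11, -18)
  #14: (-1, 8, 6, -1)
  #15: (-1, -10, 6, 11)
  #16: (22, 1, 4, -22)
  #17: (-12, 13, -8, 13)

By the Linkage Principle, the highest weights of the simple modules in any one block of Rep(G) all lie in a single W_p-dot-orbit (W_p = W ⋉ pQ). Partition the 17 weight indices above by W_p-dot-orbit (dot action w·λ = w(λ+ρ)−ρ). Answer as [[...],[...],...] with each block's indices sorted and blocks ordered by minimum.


Cartan matrix: type D_4 (|W|=192); un-permuting the 4 rows.

Folding the 17 weights λ_j+ρ into Ā_19 (reps in the given 4-coord order):

  λ_1 → (0, 9, 7, 0) · λ_2 → (0, 9, 7, 0) · λ_3 → (0, 6, 10, 1) · λ_4 → (0, 6, 10, 1) · λ_5 → (2, 8, 4, 1) · λ_6 → (0, 6, 10, 1) · λ_7 → (0, 9, 7, 0) · λ_8 → (0, 6, 10, 1) · λ_9 → (10, 3, 0, 2) · λ_10 → (0, 6, 10, 1) · λ_11 → (2, 8, 4, 1) · λ_12 → (2, 8, 4, 1) · λ_13 → (10, 3, 0, 2) · λ_14 → (0, 9, 7, 0) · λ_15 → (0, 9, 7, 0) · λ_16 → (10, 3, 0, 2) · λ_17 → (2, 5, 2, 3)

The 17 indices split into 5 linkage classes (same alcove rep ⇔ same W_19-dot-orbit):

[[1, 2, 7, 14, 15], [3, 4, 6, 8, 10], [5, 11, 12], [9, 13, 16], [17]]


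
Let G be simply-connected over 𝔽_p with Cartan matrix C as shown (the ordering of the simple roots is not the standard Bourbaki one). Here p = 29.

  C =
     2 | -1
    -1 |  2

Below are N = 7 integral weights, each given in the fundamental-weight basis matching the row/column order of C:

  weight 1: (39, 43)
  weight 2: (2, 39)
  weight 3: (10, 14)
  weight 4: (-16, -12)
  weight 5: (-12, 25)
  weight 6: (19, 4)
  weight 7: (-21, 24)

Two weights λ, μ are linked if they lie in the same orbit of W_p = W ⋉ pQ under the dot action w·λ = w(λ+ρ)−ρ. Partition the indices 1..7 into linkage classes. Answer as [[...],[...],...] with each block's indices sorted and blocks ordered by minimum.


Dynkin diagram of C (from the 2 off-diagonal −1 entries): A_2.

W_29-reps of the 7 weights in Ā_29 (same 2-coord order as C):

  λ_1+ρ ↦ (11, 15) · λ_2+ρ ↦ (11, 15) · λ_3+ρ ↦ (11, 15) · λ_4+ρ ↦ (11, 15) · λ_5+ρ ↦ (11, 15) · λ_6+ρ ↦ (20, 5) · λ_7+ρ ↦ (20, 5)

Partition of {1..7} into 2 W_29-dot-orbits:

[[1, 2, 3, 4, 5], [6, 7]]


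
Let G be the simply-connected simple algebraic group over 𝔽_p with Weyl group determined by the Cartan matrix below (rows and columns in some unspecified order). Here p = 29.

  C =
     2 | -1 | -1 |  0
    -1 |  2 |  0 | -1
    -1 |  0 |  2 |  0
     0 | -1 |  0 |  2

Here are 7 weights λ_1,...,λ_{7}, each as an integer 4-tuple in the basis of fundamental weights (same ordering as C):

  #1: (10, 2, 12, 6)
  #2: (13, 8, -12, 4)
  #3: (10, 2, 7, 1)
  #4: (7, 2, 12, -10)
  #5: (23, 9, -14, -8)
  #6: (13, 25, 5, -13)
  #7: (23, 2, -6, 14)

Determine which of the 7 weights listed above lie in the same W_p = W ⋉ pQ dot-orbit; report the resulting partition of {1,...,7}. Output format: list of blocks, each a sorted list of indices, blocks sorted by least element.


Type A_4, rank 4, |W|=120; reorder rows/cols to standard.

Each λ_j+ρ reduced to Ā_29; 4-tuples below use C's row order:

  λ_1 → (11, 3, 8, 2)
  λ_2 → (3, 9, 11, 5)
  λ_3 → (11, 3, 8, 2)
  λ_4 → (2, 6, 13, 3)
  λ_5 → (11, 3, 8, 2)
  λ_6 → (3, 9, 11, 5)
  λ_7 → (11, 3, 8, 2)

3 distinct reps among the 7 weights ⇒ 3 W_29-linkage classes:

[[1, 3, 5, 7], [2, 6], [4]]


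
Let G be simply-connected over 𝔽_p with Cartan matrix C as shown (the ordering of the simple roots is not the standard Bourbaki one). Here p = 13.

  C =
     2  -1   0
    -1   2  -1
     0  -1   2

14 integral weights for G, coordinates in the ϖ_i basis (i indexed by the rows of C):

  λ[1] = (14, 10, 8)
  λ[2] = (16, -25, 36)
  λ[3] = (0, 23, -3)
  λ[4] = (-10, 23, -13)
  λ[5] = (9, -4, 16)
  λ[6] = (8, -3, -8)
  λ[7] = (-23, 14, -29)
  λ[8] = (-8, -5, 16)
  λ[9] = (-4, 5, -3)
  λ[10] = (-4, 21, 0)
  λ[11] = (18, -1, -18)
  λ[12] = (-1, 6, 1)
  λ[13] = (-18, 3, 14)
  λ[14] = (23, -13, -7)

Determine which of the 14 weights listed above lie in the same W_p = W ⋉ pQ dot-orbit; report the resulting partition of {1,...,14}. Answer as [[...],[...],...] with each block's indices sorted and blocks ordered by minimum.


C ↔ A_3 under row/col permutation; |W(A_3)| = 24.

Ā_13 reps of the 14 weights (A_3, coords as presented):

  λ_1 → (2, 7, 4)
  λ_2 → (2, 7, 4)
  λ_3 → (2, 1, 1)
  λ_4 → (2, 1, 1)
  λ_5 → (3, 1, 2)
  λ_6 → (0, 7, 2)
  λ_7 → (2, 7, 4)
  λ_8 → (0, 7, 2)
  λ_9 → (3, 1, 2)
  λ_10 → (1, 3, 3)
  λ_11 → (0, 7, 2)
  λ_12 → (0, 7, 2)
  λ_13 → (2, 7, 4)
  λ_14 → (5, 1, 1)

The 14 indices split into 6 linkage classes (same alcove rep ⇔ same W_13-dot-orbit):

[[1, 2, 7, 13], [3, 4], [5, 9], [6, 8, 11, 12], [10], [14]]


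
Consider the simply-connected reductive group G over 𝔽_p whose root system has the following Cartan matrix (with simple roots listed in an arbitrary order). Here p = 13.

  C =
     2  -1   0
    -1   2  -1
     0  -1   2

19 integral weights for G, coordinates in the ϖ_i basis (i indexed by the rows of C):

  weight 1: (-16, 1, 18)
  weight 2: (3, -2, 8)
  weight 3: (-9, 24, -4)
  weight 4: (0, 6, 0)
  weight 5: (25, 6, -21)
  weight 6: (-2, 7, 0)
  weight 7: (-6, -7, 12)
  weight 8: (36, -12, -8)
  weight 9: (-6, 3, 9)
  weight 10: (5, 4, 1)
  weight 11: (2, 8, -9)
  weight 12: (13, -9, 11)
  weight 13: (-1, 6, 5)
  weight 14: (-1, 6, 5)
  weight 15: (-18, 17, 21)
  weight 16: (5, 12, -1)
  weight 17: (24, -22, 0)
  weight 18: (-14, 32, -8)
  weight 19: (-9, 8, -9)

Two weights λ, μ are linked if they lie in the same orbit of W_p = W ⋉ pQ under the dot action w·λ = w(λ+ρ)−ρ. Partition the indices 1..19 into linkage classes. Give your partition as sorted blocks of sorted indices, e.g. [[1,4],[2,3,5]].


Type A_3, rank 3, |W|=24; reorder rows/cols to standard.

Alcove-folded reps (p=13, 19 weights, presented ϖ-order):

  λ_1 → (6, 5, 2)
  λ_2 → (3, 1, 8)
  λ_3 → (3, 1, 8)
  λ_4 → (1, 7, 1)
  λ_5 → (0, 7, 6)
  λ_6 → (1, 7, 1)
  λ_7 → (6, 5, 2)
  λ_8 → (6, 5, 2)
  λ_9 → (3, 1, 8)
  λ_10 → (6, 5, 2)
  λ_11 → (3, 1, 8)
  λ_12 → (1, 7, 1)
  λ_13 → (0, 7, 6)
  λ_14 → (0, 7, 6)
  λ_15 → (3, 1, 8)
  λ_16 → (0, 7, 6)
  λ_17 → (1, 7, 1)
  λ_18 → (0, 7, 6)
  λ_19 → (1, 7, 1)

Linkage partition of the 19 weights (4 classes, p=13):

[[1, 7, 8, 10], [2, 3, 9, 11, 15], [4, 6, 12, 17, 19], [5, 13, 14, 16, 18]]


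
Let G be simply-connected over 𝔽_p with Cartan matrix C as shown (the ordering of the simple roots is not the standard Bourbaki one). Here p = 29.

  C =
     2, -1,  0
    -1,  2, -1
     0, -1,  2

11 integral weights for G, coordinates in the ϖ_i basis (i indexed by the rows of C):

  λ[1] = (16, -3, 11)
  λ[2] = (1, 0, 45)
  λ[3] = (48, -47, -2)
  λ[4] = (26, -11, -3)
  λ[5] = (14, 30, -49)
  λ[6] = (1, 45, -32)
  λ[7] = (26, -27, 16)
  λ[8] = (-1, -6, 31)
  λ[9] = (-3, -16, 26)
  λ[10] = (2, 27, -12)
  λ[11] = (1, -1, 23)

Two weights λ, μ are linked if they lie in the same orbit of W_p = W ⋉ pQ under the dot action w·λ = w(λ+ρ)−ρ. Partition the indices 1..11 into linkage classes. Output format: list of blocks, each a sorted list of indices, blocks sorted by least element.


Root system A_3: the 3×3 matrix C matches after relabeling.

λ_j+ρ reflected into Ā_29 (⟨·,θ^∨⟩≤29); 3-tuples as given:

  λ_1+ρ ↦ (15, 2, 10) · λ_2+ρ ↦ (1, 17, 9) · λ_3+ρ ↦ (1, 17, 9) · λ_4+ρ ↦ (15, 2, 10) · λ_5+ρ ↦ (15, 2, 10) · λ_6+ρ ↦ (15, 2, 10) · λ_7+ρ ↦ (1, 17, 9) · λ_8+ρ ↦ (2, 0, 24) · λ_9+ρ ↦ (15, 2, 10) · λ_10+ρ ↦ (1, 17, 9) · λ_11+ρ ↦ (2, 0, 24)

Partition of {1..11} into 3 W_29-dot-orbits:

[[1, 4, 5, 6, 9], [2, 3, 7, 10], [8, 11]]


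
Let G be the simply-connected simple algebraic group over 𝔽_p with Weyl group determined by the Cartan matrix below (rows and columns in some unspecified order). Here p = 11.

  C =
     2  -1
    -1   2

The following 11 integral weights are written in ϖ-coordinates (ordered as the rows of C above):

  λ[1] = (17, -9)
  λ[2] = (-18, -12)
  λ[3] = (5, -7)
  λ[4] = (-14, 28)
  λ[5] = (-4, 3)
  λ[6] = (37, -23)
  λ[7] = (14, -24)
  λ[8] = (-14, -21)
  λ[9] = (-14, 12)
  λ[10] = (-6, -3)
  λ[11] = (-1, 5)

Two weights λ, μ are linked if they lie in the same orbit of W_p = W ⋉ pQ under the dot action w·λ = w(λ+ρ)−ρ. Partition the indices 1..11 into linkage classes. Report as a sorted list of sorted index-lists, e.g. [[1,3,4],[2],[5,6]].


A_2 Cartan matrix, 2 simple roots permuted; ρ=(1,1).

W_11-reps of the 11 weights in Ā_11 (same 2-coord order as C):

  [1] (3, 1)
  [2] (0, 6)
  [3] (0, 6)
  [4] (2, 5)
  [5] (3, 1)
  [6] (0, 6)
  [7] (3, 1)
  [8] (9, 2)
  [9] (9, 2)
  [10] (2, 5)
  [11] (0, 6)

Partition of {1..11} into 4 W_11-dot-orbits:

[[1, 5, 7], [2, 3, 6, 11], [4, 10], [8, 9]]


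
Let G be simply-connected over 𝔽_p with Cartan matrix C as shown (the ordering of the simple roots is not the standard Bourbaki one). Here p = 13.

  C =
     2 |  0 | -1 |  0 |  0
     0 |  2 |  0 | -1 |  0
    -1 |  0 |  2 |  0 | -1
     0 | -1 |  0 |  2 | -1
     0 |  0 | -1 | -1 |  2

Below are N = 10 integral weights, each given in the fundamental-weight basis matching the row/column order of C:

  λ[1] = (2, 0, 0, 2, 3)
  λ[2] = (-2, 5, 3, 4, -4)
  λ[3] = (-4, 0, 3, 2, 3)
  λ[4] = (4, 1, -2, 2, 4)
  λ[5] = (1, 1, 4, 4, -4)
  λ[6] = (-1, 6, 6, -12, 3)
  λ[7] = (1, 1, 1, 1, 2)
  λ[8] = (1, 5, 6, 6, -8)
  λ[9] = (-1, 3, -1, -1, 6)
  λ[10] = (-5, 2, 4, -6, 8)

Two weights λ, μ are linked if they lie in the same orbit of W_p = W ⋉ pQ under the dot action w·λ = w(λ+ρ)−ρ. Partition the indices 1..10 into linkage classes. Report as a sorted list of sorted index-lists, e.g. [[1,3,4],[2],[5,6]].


Cartan matrix: type A_5 (|W|=720); un-permuting the 5 rows.

Alcove-folded reps (p=13, 10 weights, presented ϖ-order):

  [1] (3, 1, 1, 3, 4);  [2] (1, 6, 0, 2, 3);  [3] (3, 1, 1, 3, 4);  [4] (3, 1, 1, 3, 4);  [5] (2, 2, 2, 2, 3);  [6] (0, 4, 0, 0, 7);  [7] (2, 2, 2, 2, 3);  [8] (0, 4, 0, 0, 7);  [9] (0, 4, 0, 0, 7);  [10] (3, 1, 1, 3, 4)

Grouping the 10 weights by Ā_13-representative: 4 linkage classes.

[[1, 3, 4, 10], [2], [5, 7], [6, 8, 9]]


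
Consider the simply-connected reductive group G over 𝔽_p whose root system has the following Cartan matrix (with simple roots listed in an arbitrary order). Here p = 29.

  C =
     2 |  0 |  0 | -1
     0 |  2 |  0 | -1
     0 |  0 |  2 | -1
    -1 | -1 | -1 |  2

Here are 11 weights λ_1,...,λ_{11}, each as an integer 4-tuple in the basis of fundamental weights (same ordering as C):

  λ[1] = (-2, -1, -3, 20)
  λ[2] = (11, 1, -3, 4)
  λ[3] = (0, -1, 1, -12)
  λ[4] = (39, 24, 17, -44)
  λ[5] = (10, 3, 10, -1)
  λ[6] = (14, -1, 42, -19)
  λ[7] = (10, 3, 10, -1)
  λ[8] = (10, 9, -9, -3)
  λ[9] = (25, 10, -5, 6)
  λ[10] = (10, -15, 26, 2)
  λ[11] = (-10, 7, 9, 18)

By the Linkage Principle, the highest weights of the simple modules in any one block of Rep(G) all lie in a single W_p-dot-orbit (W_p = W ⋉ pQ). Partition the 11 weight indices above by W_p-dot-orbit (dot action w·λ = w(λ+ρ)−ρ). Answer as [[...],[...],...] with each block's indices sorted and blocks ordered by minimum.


D_4 Cartan matrix, 4 simple roots permuted; ρ=(1,1,1,1).

Each λ_j+ρ reduced to Ā_29; 4-tuples below use C's row order:

  λ_1 → (1, 0, 2, 8)
  λ_2 → (12, 2, 2, 3)
  λ_3 → (1, 0, 2, 8)
  λ_4 → (11, 4, 11, 0)
  λ_5 → (11, 4, 11, 0)
  λ_6 → (11, 4, 11, 0)
  λ_7 → (11, 4, 11, 0)
  λ_8 → (1, 0, 2, 8)
  λ_9 → (11, 4, 11, 0)
  λ_10 → (1, 2, 15, 0)
  λ_11 → (1, 0, 2, 8)

These 11 weights hit 4 W_29-dot-orbits; sizes (4, 1, 5, 1):

[[1, 3, 8, 11], [2], [4, 5, 6, 7, 9], [10]]


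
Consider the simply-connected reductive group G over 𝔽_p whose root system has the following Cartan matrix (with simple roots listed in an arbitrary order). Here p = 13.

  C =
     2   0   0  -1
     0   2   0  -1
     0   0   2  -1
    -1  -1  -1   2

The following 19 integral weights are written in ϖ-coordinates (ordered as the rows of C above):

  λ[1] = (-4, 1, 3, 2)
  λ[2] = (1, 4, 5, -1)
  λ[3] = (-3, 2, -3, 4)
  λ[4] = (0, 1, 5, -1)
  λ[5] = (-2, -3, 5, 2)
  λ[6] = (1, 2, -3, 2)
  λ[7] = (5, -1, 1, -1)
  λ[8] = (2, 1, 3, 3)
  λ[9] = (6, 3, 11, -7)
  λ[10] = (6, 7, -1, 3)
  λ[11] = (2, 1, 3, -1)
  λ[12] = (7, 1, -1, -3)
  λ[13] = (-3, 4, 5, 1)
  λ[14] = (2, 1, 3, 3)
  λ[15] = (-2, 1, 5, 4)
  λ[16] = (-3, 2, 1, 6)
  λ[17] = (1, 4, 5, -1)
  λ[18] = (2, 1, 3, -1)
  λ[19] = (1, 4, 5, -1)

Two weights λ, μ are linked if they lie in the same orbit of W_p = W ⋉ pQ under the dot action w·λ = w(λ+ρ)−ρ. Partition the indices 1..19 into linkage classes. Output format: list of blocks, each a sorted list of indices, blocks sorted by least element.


Cartan matrix: type D_4 (|W|=192); un-permuting the 4 rows.

Ā_13 reps of the 19 weights (D_4, coords as presented):

    λ_1+ρ ↦ (3, 2, 4, 0)
    λ_2+ρ ↦ (2, 5, 6, 0)
    λ_3+ρ ↦ (2, 3, 2, 1)
    λ_4+ρ ↦ (1, 2, 6, 0)
    λ_5+ρ ↦ (1, 2, 6, 0)
    λ_6+ρ ↦ (2, 3, 2, 1)
    λ_7+ρ ↦ (6, 0, 2, 0)
    λ_8+ρ ↦ (3, 2, 4, 0)
    λ_9+ρ ↦ (1, 2, 6, 0)
    λ_10+ρ ↦ (1, 2, 6, 0)
    λ_11+ρ ↦ (3, 2, 4, 0)
    λ_12+ρ ↦ (6, 0, 2, 0)
    λ_13+ρ ↦ (2, 5, 6, 0)
    λ_14+ρ ↦ (3, 2, 4, 0)
    λ_15+ρ ↦ (1, 2, 6, 0)
    λ_16+ρ ↦ (2, 3, 2, 1)
    λ_17+ρ ↦ (2, 5, 6, 0)
    λ_18+ρ ↦ (3, 2, 4, 0)
    λ_19+ρ ↦ (2, 5, 6, 0)

Partition of {1..19} into 5 W_13-dot-orbits:

[[1, 8, 11, 14, 18], [2, 13, 17, 19], [3, 6, 16], [4, 5, 9, 10, 15], [7, 12]]


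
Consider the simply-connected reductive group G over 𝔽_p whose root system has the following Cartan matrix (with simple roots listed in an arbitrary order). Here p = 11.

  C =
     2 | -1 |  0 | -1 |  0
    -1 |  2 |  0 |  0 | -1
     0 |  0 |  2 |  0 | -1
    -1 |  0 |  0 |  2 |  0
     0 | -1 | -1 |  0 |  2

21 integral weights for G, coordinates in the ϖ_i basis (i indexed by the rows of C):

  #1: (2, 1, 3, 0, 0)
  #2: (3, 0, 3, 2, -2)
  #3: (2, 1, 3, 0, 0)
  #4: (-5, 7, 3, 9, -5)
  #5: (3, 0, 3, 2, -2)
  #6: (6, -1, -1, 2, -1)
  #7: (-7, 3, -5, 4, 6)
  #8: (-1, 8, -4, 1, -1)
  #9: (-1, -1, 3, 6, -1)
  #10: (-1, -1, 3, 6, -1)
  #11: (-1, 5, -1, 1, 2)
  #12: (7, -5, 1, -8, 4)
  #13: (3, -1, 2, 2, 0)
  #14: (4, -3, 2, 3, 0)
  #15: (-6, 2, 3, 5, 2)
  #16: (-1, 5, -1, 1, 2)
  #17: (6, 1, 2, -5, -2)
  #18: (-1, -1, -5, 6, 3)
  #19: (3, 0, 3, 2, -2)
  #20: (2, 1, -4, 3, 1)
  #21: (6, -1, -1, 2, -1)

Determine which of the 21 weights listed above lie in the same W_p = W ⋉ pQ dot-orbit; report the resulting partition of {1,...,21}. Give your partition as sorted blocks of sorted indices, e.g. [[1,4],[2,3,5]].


C ↔ A_5 under row/col permutation; |W(A_5)| = 720.

λ_j+ρ reflected into Ā_11 (⟨·,θ^∨⟩≤11); 5-tuples as given:

  λ_1+ρ ↦ (3, 2, 4, 1, 1)
  λ_2+ρ ↦ (4, 0, 3, 3, 1)
  λ_3+ρ ↦ (3, 2, 4, 1, 1)
  λ_4+ρ ↦ (4, 0, 3, 3, 1)
  λ_5+ρ ↦ (4, 0, 3, 3, 1)
  λ_6+ρ ↦ (7, 0, 0, 3, 0)
  λ_7+ρ ↦ (3, 2, 4, 1, 1)
  λ_8+ρ ↦ (0, 6, 0, 2, 3)
  λ_9+ρ ↦ (0, 0, 4, 7, 0)
  λ_10+ρ ↦ (0, 0, 4, 7, 0)
  λ_11+ρ ↦ (0, 6, 0, 2, 3)
  λ_12+ρ ↦ (3, 1, 2, 4, 1)
  λ_13+ρ ↦ (4, 0, 3, 3, 1)
  λ_14+ρ ↦ (3, 1, 2, 4, 1)
  λ_15+ρ ↦ (3, 2, 4, 1, 1)
  λ_16+ρ ↦ (0, 6, 0, 2, 3)
  λ_17+ρ ↦ (3, 1, 2, 4, 1)
  λ_18+ρ ↦ (0, 0, 4, 7, 0)
  λ_19+ρ ↦ (4, 0, 3, 3, 1)
  λ_20+ρ ↦ (3, 1, 2, 4, 1)
  λ_21+ρ ↦ (7, 0, 0, 3, 0)

The 21 indices split into 6 linkage classes (same alcove rep ⇔ same W_11-dot-orbit):

[[1, 3, 7, 15], [2, 4, 5, 13, 19], [6, 21], [8, 11, 16], [9, 10, 18], [12, 14, 17, 20]]


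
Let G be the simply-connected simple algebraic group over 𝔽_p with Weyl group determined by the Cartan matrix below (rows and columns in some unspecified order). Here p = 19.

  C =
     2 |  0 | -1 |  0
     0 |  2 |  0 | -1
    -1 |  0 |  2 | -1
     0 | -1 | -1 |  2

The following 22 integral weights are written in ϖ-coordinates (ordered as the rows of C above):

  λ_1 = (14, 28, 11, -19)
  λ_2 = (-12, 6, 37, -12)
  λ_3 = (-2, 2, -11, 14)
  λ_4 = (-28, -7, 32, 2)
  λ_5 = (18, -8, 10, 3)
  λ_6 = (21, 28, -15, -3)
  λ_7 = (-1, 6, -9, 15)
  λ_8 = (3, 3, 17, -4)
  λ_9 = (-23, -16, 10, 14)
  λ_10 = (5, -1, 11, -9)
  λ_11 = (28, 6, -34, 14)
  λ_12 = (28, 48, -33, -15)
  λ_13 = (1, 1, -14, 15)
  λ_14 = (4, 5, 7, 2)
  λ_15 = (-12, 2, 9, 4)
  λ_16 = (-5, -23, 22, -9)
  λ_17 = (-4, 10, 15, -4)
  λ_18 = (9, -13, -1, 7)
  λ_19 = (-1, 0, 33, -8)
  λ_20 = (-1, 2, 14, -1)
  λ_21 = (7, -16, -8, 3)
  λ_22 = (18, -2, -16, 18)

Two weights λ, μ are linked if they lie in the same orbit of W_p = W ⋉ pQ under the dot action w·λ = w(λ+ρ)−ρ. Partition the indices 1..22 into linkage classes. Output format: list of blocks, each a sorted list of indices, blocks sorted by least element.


C ↔ A_4 under row/col permutation; |W(A_4)| = 120.

Ā_19 reps of the 22 weights (A_4, coords as presented):

  [1] (6, 8, 4, 0);  [2] (4, 3, 0, 8);  [3] (10, 3, 1, 4);  [4] (2, 3, 8, 3);  [5] (4, 3, 0, 8);  [6] (2, 3, 8, 3);  [7] (4, 3, 0, 8);  [8] (0, 3, 15, 0);  [9] (4, 3, 0, 8);  [10] (6, 8, 4, 0);  [11] (10, 3, 1, 4);  [12] (2, 3, 8, 3);  [13] (11, 2, 2, 3);  [14] (2, 3, 8, 3);  [15] (10, 3, 1, 4);  [16] (4, 3, 0, 8);  [17] (2, 3, 8, 3);  [18] (6, 8, 4, 0);  [19] (6, 8, 4, 0);  [20] (0, 3, 15, 0);  [21] (10, 3, 1, 4);  [22] (0, 3, 15, 0)

These 22 weights hit 6 W_19-dot-orbits; sizes (4, 5, 4, 5, 3, 1):

[[1, 10, 18, 19], [2, 5, 7, 9, 16], [3, 11, 15, 21], [4, 6, 12, 14, 17], [8, 20, 22], [13]]


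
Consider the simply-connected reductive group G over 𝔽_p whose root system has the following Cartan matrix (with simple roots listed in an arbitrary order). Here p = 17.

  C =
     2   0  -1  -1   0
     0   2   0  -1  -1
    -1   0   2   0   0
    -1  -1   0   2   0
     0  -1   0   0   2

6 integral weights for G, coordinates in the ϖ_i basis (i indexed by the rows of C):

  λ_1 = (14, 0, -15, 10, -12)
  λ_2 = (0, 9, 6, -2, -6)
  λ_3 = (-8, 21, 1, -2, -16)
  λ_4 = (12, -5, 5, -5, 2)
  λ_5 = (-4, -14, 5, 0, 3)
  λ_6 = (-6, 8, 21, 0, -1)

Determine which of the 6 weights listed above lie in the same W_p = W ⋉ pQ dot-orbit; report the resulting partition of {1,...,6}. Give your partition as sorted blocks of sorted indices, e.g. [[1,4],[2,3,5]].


Type A_5, rank 5, |W|=720; reorder rows/cols to standard.

Alcove-folded reps (p=17, 6 weights, presented ϖ-order):

    λ_1 → (1, 1, 4, 1, 9)
    λ_2 → (0, 4, 7, 1, 5)
    λ_3 → (1, 1, 4, 1, 9)
    λ_4 → (5, 1, 4, 3, 2)
    λ_5 → (5, 1, 4, 3, 2)
    λ_6 → (0, 4, 7, 1, 5)

Partition of {1..6} into 3 W_17-dot-orbits:

[[1, 3], [2, 6], [4, 5]]


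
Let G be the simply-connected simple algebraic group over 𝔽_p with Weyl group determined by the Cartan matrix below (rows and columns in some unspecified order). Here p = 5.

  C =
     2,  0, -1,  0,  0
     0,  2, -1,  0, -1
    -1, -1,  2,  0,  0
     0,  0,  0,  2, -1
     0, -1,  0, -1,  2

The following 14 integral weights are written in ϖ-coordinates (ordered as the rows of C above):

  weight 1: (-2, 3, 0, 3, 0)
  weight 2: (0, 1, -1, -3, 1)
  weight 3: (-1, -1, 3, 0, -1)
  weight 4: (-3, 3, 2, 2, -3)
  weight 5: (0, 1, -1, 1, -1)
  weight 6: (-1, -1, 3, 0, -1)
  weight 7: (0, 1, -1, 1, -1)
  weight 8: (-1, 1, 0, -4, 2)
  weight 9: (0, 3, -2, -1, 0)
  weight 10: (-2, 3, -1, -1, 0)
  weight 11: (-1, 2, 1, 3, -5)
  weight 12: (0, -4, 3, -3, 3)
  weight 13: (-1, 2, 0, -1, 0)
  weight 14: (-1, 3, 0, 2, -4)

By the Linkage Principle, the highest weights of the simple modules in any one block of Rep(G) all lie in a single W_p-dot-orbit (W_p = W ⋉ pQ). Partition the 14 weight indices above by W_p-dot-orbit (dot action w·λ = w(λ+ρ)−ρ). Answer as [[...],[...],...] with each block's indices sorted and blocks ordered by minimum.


A_5 Cartan matrix, 5 simple roots permuted; ρ=(1,1,1,1,1).

Each λ_j+ρ reduced to Ā_5; 5-tuples below use C's row order:

  λ_1 → (0, 0, 4, 1, 0);  λ_2 → (1, 2, 0, 2, 0);  λ_3 → (0, 0, 4, 1, 0);  λ_4 → (1, 2, 0, 2, 0);  λ_5 → (1, 2, 0, 2, 0);  λ_6 → (0, 0, 4, 1, 0);  λ_7 → (1, 2, 0, 2, 0);  λ_8 → (1, 2, 0, 2, 0);  λ_9 → (0, 3, 1, 0, 1);  λ_10 → (0, 3, 1, 0, 1);  λ_11 → (0, 1, 1, 0, 3);  λ_12 → (0, 2, 1, 0, 1);  λ_13 → (0, 3, 1, 0, 1);  λ_14 → (0, 1, 1, 0, 3)

These 14 weights hit 5 W_5-dot-orbits; sizes (3, 5, 3, 2, 1):

[[1, 3, 6], [2, 4, 5, 7, 8], [9, 10, 13], [11, 14], [12]]
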